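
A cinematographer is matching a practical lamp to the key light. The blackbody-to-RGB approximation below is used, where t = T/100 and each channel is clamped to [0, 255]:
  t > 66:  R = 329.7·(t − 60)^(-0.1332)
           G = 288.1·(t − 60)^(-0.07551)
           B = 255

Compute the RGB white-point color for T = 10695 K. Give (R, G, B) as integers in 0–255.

t = 10695/100 = 106.95; the t > 66 branch applies.
R = 329.7·(106.95 − 60)^(-0.1332) = 329.7·46.95^(-0.1332) = 329.7·0.59888 = 197.450.
G = 288.1·(106.95 − 60)^(-0.07551) = 288.1·46.95^(-0.07551) = 288.1·0.74778 = 215.436.
B = 255 by definition for t > 66.
Rounded: (197, 215, 255).

(197, 215, 255)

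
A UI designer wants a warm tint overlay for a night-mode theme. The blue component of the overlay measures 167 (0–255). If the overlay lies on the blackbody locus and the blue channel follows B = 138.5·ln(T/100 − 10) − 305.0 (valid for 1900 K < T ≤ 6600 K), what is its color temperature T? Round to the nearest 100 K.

ln(t − 10) = (167 + 305.0) / 138.5 = 3.4079.
t − 10 = e^3.4079 = 30.203, so t = 40.203.
T = 100·t = 4020 K → 4000 K to the nearest 100 K.

4000 K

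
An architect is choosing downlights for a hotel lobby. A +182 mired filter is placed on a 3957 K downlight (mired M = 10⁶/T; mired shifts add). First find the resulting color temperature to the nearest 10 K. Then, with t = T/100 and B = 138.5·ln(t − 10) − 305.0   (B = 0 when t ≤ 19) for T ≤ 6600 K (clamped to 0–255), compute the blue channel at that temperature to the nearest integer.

50

M_in = 10⁶/3957 = 252.72; M_out = 252.72 + (+182) = 434.72.
T_out = 10⁶/434.72 = 2300.3 K → 2300 K; t = 23.
B = 138.5·ln(23 − 10) − 305.0 = 138.5·ln 13 − 305.0 = 138.5·2.5649 − 305.0 = 50.245.
Rounded: 50.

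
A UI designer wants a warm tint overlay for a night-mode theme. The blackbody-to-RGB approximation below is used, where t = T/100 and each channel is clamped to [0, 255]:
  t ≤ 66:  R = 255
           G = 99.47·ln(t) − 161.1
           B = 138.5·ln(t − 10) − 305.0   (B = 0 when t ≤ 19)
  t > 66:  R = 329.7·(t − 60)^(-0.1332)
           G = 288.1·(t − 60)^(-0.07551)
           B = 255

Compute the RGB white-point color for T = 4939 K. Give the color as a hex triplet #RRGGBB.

#FFE3CC

t = 4939/100 = 49.39; the t ≤ 66 branch applies.
R = 255 by definition for t ≤ 66.
G = 99.47·ln 49.39 − 161.1 = 99.47·3.8997 − 161.1 = 226.808.
B = 138.5·ln(49.39 − 10) − 305.0 = 138.5·ln 39.39 − 305.0 = 138.5·3.6735 − 305.0 = 203.781.
Rounded: (255, 227, 204).
In hex: #FFE3CC.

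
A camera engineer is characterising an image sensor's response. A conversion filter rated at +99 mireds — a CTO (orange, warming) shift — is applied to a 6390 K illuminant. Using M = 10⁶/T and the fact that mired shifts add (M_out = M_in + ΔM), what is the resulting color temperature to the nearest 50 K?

M_in = 10⁶/6390 = 156.49 mireds.
M_out = 156.49 + (+99) = 255.49 mireds.
T_out = 10⁶/255.49 = 3914.0 K → 3900 K.

3900 K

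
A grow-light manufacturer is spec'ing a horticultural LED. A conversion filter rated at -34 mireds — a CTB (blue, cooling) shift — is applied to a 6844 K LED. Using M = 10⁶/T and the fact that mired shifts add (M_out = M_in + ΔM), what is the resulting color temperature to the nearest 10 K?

M_in = 10⁶/6844 = 146.11 mireds.
M_out = 146.11 + (-34) = 112.11 mireds.
T_out = 10⁶/112.11 = 8919.5 K → 8920 K.

8920 K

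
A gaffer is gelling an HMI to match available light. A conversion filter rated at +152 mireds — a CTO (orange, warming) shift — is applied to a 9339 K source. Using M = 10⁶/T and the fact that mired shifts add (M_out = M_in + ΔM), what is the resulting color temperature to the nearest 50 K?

M_in = 10⁶/9339 = 107.08 mireds.
M_out = 107.08 + (+152) = 259.08 mireds.
T_out = 10⁶/259.08 = 3859.8 K → 3850 K.

3850 K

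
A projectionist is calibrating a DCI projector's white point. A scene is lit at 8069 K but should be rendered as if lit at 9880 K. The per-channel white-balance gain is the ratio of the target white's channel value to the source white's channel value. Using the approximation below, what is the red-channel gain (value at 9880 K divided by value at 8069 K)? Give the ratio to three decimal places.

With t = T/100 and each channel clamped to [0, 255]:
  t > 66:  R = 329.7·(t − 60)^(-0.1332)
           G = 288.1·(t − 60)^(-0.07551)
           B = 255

0.920

At 8069 K (t = 80.69):
  R = 329.7·(80.69 − 60)^(-0.1332) = 329.7·20.69^(-0.1332) = 329.7·0.66794 = 220.221.
At 9880 K (t = 98.8):
  R = 329.7·(98.8 − 60)^(-0.1332) = 329.7·38.8^(-0.1332) = 329.7·0.61428 = 202.529.
Gain = 202.529 / 220.221 = 0.9197 → 0.920.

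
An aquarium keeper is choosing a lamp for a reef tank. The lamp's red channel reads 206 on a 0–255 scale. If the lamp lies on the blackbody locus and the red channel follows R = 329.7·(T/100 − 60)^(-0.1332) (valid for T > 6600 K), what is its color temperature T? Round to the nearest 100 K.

9400 K

(t − 60)^(-0.1332) = 206/329.7 = 0.62481.
t − 60 = 0.62481^(1/-0.1332) = 0.62481^(-7.508) = 34.152, so t = 94.152.
T = 100·t = 9415 K → 9400 K to the nearest 100 K.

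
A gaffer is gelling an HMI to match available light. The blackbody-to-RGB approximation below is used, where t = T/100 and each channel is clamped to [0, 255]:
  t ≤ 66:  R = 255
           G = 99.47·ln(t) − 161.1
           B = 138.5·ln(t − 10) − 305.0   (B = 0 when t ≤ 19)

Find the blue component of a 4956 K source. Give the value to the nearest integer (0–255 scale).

t = 4956/100 = 49.56; the t ≤ 66 branch applies.
B = 138.5·ln(49.56 − 10) − 305.0 = 138.5·ln 39.56 − 305.0 = 138.5·3.6778 − 305.0 = 204.378.
Rounded: 204.

204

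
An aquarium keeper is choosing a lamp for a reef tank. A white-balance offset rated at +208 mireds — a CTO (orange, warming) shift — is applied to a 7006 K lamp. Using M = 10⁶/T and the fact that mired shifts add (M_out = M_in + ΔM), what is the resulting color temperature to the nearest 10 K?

2850 K

M_in = 10⁶/7006 = 142.73 mireds.
M_out = 142.73 + (+208) = 350.73 mireds.
T_out = 10⁶/350.73 = 2851.2 K → 2850 K.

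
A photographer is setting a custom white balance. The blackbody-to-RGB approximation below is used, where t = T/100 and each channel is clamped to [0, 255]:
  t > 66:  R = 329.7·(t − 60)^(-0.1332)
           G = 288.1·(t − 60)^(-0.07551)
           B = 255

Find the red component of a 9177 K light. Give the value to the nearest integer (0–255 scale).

t = 9177/100 = 91.77; the t > 66 branch applies.
R = 329.7·(91.77 − 60)^(-0.1332) = 329.7·31.77^(-0.1332) = 329.7·0.63086 = 207.994.
Rounded: 208.

208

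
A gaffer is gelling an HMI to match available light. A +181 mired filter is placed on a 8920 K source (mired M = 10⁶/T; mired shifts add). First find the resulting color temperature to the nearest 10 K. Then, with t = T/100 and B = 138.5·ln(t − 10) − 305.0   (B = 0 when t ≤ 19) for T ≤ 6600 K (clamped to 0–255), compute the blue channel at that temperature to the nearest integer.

M_in = 10⁶/8920 = 112.11; M_out = 112.11 + (+181) = 293.11.
T_out = 10⁶/293.11 = 3411.7 K → 3410 K; t = 34.1.
B = 138.5·ln(34.1 − 10) − 305.0 = 138.5·ln 24.1 − 305.0 = 138.5·3.1822 − 305.0 = 135.736.
Rounded: 136.

136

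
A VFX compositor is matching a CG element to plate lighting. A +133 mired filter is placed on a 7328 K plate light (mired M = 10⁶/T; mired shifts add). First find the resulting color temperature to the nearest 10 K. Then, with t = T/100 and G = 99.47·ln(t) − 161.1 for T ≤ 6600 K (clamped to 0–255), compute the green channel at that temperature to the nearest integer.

198

M_in = 10⁶/7328 = 136.46; M_out = 136.46 + (+133) = 269.46.
T_out = 10⁶/269.46 = 3711.1 K → 3710 K; t = 37.1.
G = 99.47·ln 37.1 − 161.1 = 99.47·3.6136 − 161.1 = 198.346.
Rounded: 198.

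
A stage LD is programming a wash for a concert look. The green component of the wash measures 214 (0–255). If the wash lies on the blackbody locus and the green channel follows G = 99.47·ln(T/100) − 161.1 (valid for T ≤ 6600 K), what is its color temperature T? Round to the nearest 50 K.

ln t = (214 + 161.1) / 99.47 = 3.7710.
t = e^3.7710 = 43.423.
T = 100·t = 4342 K → 4350 K to the nearest 50 K.

4350 K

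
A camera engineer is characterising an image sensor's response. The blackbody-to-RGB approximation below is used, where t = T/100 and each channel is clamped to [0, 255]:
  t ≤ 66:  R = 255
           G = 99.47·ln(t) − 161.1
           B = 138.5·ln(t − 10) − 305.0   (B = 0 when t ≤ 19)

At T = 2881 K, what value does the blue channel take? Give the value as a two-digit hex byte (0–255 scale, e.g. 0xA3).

0x65

t = 2881/100 = 28.81; the t ≤ 66 branch applies.
B = 138.5·ln(28.81 − 10) − 305.0 = 138.5·ln 18.81 − 305.0 = 138.5·2.9344 − 305.0 = 101.413.
Rounded: 101; in hex, 0x65.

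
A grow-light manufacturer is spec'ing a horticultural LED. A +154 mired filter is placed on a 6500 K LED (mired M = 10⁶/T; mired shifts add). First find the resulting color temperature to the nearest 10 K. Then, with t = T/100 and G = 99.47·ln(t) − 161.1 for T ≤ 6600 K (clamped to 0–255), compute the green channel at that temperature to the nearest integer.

185

M_in = 10⁶/6500 = 153.85; M_out = 153.85 + (+154) = 307.85.
T_out = 10⁶/307.85 = 3248.4 K → 3250 K; t = 32.5.
G = 99.47·ln 32.5 − 161.1 = 99.47·3.4812 − 161.1 = 185.179.
Rounded: 185.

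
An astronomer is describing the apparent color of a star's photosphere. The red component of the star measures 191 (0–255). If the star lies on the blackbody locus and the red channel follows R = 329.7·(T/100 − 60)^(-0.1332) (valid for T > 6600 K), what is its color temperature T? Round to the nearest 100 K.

12000 K

(t − 60)^(-0.1332) = 191/329.7 = 0.57931.
t − 60 = 0.57931^(1/-0.1332) = 0.57931^(-7.508) = 60.245, so t = 120.245.
T = 100·t = 12025 K → 12000 K to the nearest 100 K.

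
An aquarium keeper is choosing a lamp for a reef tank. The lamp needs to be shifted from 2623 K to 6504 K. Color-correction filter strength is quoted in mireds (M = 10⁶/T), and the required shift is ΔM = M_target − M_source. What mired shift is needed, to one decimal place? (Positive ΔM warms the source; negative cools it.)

M_source = 10⁶/2623 = 381.243; M_target = 10⁶/6504 = 153.752.
ΔM = 153.752 − 381.243 = -227.491 → -227.5 mireds, a cooling shift.

-227.5 mireds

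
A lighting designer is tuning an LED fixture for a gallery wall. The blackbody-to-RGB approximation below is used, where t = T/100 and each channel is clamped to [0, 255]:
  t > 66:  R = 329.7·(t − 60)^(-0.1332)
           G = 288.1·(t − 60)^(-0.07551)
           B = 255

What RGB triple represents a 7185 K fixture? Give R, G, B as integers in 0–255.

R=237, G=239, B=255

t = 7185/100 = 71.85; the t > 66 branch applies.
R = 329.7·(71.85 − 60)^(-0.1332) = 329.7·11.85^(-0.1332) = 329.7·0.71942 = 237.192.
G = 288.1·(71.85 − 60)^(-0.07551) = 288.1·11.85^(-0.07551) = 288.1·0.82970 = 239.038.
B = 255 by definition for t > 66.
Rounded: (237, 239, 255).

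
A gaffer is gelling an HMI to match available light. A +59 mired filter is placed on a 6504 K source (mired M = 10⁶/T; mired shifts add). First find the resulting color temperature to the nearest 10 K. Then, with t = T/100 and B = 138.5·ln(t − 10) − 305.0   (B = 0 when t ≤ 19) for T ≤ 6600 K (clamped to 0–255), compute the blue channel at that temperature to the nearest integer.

195

M_in = 10⁶/6504 = 153.75; M_out = 153.75 + (+59) = 212.75.
T_out = 10⁶/212.75 = 4700.3 K → 4700 K; t = 47.
B = 138.5·ln(47 − 10) − 305.0 = 138.5·ln 37 − 305.0 = 138.5·3.6109 − 305.0 = 195.112.
Rounded: 195.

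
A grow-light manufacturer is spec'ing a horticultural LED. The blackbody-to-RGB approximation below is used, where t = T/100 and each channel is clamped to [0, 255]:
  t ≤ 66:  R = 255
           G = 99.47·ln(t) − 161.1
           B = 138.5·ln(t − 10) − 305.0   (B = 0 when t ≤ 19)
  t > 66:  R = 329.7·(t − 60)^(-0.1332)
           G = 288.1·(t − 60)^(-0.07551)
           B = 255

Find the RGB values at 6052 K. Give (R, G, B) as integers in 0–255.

t = 6052/100 = 60.52; the t ≤ 66 branch applies.
R = 255 by definition for t ≤ 66.
G = 99.47·ln 60.52 − 161.1 = 99.47·4.1030 − 161.1 = 247.023.
B = 138.5·ln(60.52 − 10) − 305.0 = 138.5·ln 50.52 − 305.0 = 138.5·3.9224 − 305.0 = 238.248.
Rounded: (255, 247, 238).

(255, 247, 238)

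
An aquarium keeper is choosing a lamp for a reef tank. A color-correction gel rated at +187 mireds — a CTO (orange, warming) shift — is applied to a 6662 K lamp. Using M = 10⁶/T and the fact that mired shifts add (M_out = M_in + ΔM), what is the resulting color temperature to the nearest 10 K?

2970 K

M_in = 10⁶/6662 = 150.11 mireds.
M_out = 150.11 + (+187) = 337.11 mireds.
T_out = 10⁶/337.11 = 2966.4 K → 2970 K.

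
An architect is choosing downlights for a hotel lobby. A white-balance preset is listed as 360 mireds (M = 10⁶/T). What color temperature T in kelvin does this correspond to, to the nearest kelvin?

2778 K

T = 10⁶ / 360 = 2777.78 K → 2778 K.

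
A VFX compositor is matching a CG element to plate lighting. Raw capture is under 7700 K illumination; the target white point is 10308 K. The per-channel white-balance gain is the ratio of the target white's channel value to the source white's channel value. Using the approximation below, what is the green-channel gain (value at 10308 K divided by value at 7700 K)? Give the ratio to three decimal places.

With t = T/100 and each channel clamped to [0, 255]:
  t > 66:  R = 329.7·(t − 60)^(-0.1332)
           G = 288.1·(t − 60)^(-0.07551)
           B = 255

0.932

At 7700 K (t = 77):
  G = 288.1·(77 − 60)^(-0.07551) = 288.1·17^(-0.07551) = 288.1·0.80740 = 232.612.
At 10308 K (t = 103.08):
  G = 288.1·(103.08 − 60)^(-0.07551) = 288.1·43.08^(-0.07551) = 288.1·0.75265 = 216.840.
Gain = 216.840 / 232.612 = 0.9322 → 0.932.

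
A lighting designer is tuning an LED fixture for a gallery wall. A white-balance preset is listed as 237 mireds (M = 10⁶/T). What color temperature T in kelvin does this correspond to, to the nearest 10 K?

4220 K

T = 10⁶ / 237 = 4219.41 K → 4220 K.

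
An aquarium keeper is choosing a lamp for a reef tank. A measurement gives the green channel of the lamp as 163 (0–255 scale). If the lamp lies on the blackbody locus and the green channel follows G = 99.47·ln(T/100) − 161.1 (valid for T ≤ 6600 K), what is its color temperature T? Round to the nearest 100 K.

2600 K

ln t = (163 + 161.1) / 99.47 = 3.2583.
t = e^3.2583 = 26.004.
T = 100·t = 2600 K → 2600 K to the nearest 100 K.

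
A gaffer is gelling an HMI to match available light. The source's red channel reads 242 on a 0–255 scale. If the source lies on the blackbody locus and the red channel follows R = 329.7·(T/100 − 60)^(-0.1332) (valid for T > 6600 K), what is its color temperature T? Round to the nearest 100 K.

(t − 60)^(-0.1332) = 242/329.7 = 0.73400.
t − 60 = 0.73400^(1/-0.1332) = 0.73400^(-7.508) = 10.193, so t = 70.193.
T = 100·t = 7019 K → 7000 K to the nearest 100 K.

7000 K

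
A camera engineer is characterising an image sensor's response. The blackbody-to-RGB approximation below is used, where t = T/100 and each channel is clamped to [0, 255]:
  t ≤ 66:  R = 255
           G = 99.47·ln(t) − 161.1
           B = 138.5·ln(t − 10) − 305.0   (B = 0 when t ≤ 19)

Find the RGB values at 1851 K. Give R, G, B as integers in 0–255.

t = 1851/100 = 18.51; the t ≤ 66 branch applies.
R = 255 by definition for t ≤ 66.
G = 99.47·ln 18.51 − 161.1 = 99.47·2.9183 − 161.1 = 129.184.
t = 18.51 ≤ 19, so B = 0.
Rounded: (255, 129, 0).

R=255, G=129, B=0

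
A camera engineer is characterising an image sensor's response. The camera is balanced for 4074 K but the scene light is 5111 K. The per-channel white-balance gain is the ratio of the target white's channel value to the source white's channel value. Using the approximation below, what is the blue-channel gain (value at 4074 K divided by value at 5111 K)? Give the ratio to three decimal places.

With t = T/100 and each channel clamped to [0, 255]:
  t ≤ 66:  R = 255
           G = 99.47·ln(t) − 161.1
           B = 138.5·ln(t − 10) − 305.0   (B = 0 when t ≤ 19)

At 5111 K (t = 51.11):
  B = 138.5·ln(51.11 − 10) − 305.0 = 138.5·ln 41.11 − 305.0 = 138.5·3.7163 − 305.0 = 209.701.
At 4074 K (t = 40.74):
  B = 138.5·ln(40.74 − 10) − 305.0 = 138.5·ln 30.74 − 305.0 = 138.5·3.4256 − 305.0 = 169.441.
Gain = 169.441 / 209.701 = 0.8080 → 0.808.

0.808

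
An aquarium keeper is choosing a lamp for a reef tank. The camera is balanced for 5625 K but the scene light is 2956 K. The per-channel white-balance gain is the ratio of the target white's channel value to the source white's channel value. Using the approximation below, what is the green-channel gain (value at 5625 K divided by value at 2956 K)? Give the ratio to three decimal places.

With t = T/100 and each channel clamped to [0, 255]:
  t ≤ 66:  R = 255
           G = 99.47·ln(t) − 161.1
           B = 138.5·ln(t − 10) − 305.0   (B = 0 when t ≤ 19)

1.364

At 2956 K (t = 29.56):
  G = 99.47·ln 29.56 − 161.1 = 99.47·3.3864 − 161.1 = 175.747.
At 5625 K (t = 56.25):
  G = 99.47·ln 56.25 − 161.1 = 99.47·4.0298 − 161.1 = 239.745.
Gain = 239.745 / 175.747 = 1.3641 → 1.364.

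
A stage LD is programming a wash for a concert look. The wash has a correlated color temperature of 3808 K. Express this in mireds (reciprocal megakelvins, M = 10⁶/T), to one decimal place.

M = 10⁶ / 3808 = 262.605 → 262.6 mireds.

262.6 mireds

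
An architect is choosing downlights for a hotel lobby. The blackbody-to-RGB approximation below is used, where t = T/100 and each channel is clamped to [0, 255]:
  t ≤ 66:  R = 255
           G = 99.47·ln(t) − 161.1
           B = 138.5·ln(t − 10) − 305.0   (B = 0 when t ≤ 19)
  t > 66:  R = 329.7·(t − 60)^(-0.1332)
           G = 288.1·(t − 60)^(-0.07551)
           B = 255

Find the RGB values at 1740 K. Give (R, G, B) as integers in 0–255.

(255, 123, 0)

t = 1740/100 = 17.4; the t ≤ 66 branch applies.
R = 255 by definition for t ≤ 66.
G = 99.47·ln 17.4 − 161.1 = 99.47·2.8565 − 161.1 = 123.033.
t = 17.4 ≤ 19, so B = 0.
Rounded: (255, 123, 0).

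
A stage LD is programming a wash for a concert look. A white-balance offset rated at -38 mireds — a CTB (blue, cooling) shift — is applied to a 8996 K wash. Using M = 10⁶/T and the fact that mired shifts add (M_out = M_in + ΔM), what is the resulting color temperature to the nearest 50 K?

M_in = 10⁶/8996 = 111.16 mireds.
M_out = 111.16 + (-38) = 73.16 mireds.
T_out = 10⁶/73.16 = 13668.6 K → 13650 K.

13650 K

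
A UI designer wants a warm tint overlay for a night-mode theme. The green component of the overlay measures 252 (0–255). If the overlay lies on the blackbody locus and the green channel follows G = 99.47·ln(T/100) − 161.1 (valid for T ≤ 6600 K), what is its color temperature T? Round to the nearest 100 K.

ln t = (252 + 161.1) / 99.47 = 4.1530.
t = e^4.1530 = 63.625.
T = 100·t = 6363 K → 6400 K to the nearest 100 K.

6400 K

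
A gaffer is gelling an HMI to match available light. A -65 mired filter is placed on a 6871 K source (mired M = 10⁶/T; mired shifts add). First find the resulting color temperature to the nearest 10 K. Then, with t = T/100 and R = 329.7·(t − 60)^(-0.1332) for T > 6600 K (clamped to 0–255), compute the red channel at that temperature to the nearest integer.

M_in = 10⁶/6871 = 145.54; M_out = 145.54 + (-65) = 80.54.
T_out = 10⁶/80.54 = 12416.3 K → 12420 K; t = 124.2.
R = 329.7·(124.2 − 60)^(-0.1332) = 329.7·64.2^(-0.1332) = 329.7·0.57443 = 189.389.
Rounded: 189.

189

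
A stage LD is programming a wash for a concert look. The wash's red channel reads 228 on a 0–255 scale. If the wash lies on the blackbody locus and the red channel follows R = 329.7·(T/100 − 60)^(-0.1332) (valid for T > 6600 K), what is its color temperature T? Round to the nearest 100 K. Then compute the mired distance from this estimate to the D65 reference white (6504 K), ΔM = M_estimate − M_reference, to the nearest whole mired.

(t − 60)^(-0.1332) = 228/329.7 = 0.69154.
t − 60 = 0.69154^(1/-0.1332) = 0.69154^(-7.508) = 15.943, so t = 75.943.
T = 100·t = 7594 K → 7600 K to the nearest 100 K.
M_estimate = 10⁶/7600 = 131.58; M_reference = 10⁶/6504 = 153.75.
ΔM = 131.58 − 153.75 = -22.17 → -22 mireds.

-22 mireds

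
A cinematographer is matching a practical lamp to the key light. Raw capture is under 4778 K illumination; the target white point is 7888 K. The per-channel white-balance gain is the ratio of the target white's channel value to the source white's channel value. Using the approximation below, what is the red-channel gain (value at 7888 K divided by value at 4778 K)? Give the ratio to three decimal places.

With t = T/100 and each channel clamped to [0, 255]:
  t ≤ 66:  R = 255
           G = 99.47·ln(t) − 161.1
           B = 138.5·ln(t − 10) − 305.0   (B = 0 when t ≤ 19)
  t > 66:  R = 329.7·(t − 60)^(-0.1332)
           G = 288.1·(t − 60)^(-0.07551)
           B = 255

0.874

At 4778 K (t = 47.78):
  R = 255 by definition for t ≤ 66.
At 7888 K (t = 78.88):
  R = 329.7·(78.88 − 60)^(-0.1332) = 329.7·18.88^(-0.1332) = 329.7·0.67614 = 222.923.
Gain = 222.923 / 255.000 = 0.8742 → 0.874.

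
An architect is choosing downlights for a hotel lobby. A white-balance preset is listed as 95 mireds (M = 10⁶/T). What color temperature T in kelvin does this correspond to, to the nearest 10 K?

T = 10⁶ / 95 = 10526.32 K → 10530 K.

10530 K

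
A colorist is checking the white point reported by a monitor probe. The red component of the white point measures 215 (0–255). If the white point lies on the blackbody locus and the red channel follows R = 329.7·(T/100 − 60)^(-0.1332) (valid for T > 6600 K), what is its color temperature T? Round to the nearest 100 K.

8500 K

(t − 60)^(-0.1332) = 215/329.7 = 0.65211.
t − 60 = 0.65211^(1/-0.1332) = 0.65211^(-7.508) = 24.774, so t = 84.774.
T = 100·t = 8477 K → 8500 K to the nearest 100 K.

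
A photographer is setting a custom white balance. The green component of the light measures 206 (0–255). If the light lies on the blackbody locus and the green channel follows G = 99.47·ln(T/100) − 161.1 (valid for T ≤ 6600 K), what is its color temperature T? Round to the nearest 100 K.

ln t = (206 + 161.1) / 99.47 = 3.6906.
t = e^3.6906 = 40.067.
T = 100·t = 4007 K → 4000 K to the nearest 100 K.

4000 K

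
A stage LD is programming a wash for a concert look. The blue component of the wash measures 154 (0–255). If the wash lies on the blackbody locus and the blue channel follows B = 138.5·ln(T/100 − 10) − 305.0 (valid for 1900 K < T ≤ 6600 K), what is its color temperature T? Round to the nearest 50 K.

ln(t − 10) = (154 + 305.0) / 138.5 = 3.3141.
t − 10 = e^3.3141 = 27.497, so t = 37.497.
T = 100·t = 3750 K → 3750 K to the nearest 50 K.

3750 K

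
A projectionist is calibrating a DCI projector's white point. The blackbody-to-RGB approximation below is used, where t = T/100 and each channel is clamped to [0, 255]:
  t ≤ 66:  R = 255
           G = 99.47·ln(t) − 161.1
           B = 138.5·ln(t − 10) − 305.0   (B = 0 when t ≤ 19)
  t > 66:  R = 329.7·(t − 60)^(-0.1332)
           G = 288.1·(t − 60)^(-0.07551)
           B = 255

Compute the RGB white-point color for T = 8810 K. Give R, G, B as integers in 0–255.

R=211, G=224, B=255

t = 8810/100 = 88.1; the t > 66 branch applies.
R = 329.7·(88.1 − 60)^(-0.1332) = 329.7·28.1^(-0.1332) = 329.7·0.64126 = 211.423.
G = 288.1·(88.1 − 60)^(-0.07551) = 288.1·28.1^(-0.07551) = 288.1·0.77733 = 223.950.
B = 255 by definition for t > 66.
Rounded: (211, 224, 255).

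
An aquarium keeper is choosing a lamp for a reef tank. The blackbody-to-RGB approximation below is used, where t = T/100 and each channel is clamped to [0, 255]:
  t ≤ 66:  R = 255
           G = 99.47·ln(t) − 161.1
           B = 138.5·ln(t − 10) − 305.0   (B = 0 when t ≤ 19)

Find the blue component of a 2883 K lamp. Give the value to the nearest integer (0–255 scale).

t = 2883/100 = 28.83; the t ≤ 66 branch applies.
B = 138.5·ln(28.83 − 10) − 305.0 = 138.5·ln 18.83 − 305.0 = 138.5·2.9355 − 305.0 = 101.560.
Rounded: 102.

102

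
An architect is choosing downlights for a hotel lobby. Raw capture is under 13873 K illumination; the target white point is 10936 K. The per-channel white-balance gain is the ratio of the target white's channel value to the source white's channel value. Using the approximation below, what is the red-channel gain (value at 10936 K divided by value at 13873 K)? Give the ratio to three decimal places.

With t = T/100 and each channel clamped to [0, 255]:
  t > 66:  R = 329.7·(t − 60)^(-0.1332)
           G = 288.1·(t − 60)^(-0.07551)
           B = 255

At 13873 K (t = 138.73):
  R = 329.7·(138.73 − 60)^(-0.1332) = 329.7·78.73^(-0.1332) = 329.7·0.55903 = 184.312.
At 10936 K (t = 109.36):
  R = 329.7·(109.36 − 60)^(-0.1332) = 329.7·49.36^(-0.1332) = 329.7·0.59490 = 196.138.
Gain = 196.138 / 184.312 = 1.0642 → 1.064.

1.064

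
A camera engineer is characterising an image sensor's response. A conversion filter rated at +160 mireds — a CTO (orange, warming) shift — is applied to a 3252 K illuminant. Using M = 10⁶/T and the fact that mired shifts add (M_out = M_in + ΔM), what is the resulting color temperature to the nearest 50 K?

M_in = 10⁶/3252 = 307.50 mireds.
M_out = 307.50 + (+160) = 467.50 mireds.
T_out = 10⁶/467.50 = 2139.0 K → 2150 K.

2150 K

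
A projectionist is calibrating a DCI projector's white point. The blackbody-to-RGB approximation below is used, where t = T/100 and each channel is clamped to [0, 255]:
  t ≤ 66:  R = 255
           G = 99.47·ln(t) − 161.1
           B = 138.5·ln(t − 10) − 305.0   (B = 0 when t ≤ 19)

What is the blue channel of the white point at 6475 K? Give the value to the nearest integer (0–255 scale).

t = 6475/100 = 64.75; the t ≤ 66 branch applies.
B = 138.5·ln(64.75 − 10) − 305.0 = 138.5·ln 54.75 − 305.0 = 138.5·4.0028 − 305.0 = 249.385.
Rounded: 249.

249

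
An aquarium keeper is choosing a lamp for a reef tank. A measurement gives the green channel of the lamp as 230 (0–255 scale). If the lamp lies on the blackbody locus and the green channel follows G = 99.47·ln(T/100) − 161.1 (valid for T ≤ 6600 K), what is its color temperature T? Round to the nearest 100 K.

5100 K

ln t = (230 + 161.1) / 99.47 = 3.9318.
t = e^3.9318 = 51.001.
T = 100·t = 5100 K → 5100 K to the nearest 100 K.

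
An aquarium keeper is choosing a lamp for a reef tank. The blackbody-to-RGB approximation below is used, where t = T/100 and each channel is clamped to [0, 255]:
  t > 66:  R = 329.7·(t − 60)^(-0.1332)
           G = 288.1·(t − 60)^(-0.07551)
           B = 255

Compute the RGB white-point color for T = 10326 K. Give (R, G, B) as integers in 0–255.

t = 10326/100 = 103.26; the t > 66 branch applies.
R = 329.7·(103.26 − 60)^(-0.1332) = 329.7·43.26^(-0.1332) = 329.7·0.60544 = 199.615.
G = 288.1·(103.26 − 60)^(-0.07551) = 288.1·43.26^(-0.07551) = 288.1·0.75242 = 216.772.
B = 255 by definition for t > 66.
Rounded: (200, 217, 255).

(200, 217, 255)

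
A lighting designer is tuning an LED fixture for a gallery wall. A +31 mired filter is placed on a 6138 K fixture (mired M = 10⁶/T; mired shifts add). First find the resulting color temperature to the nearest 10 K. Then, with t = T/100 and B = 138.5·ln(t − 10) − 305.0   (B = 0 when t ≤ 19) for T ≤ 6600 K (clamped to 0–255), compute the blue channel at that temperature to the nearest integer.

M_in = 10⁶/6138 = 162.92; M_out = 162.92 + (+31) = 193.92.
T_out = 10⁶/193.92 = 5156.8 K → 5160 K; t = 51.6.
B = 138.5·ln(51.6 − 10) − 305.0 = 138.5·ln 41.6 − 305.0 = 138.5·3.7281 − 305.0 = 211.342.
Rounded: 211.

211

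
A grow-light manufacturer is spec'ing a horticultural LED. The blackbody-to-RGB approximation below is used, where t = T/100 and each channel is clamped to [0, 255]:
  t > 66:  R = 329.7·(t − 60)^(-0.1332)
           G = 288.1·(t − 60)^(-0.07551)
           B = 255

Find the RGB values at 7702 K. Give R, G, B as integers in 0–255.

R=226, G=233, B=255

t = 7702/100 = 77.02; the t > 66 branch applies.
R = 329.7·(77.02 − 60)^(-0.1332) = 329.7·17.02^(-0.1332) = 329.7·0.68555 = 226.024.
G = 288.1·(77.02 − 60)^(-0.07551) = 288.1·17.02^(-0.07551) = 288.1·0.80733 = 232.591.
B = 255 by definition for t > 66.
Rounded: (226, 233, 255).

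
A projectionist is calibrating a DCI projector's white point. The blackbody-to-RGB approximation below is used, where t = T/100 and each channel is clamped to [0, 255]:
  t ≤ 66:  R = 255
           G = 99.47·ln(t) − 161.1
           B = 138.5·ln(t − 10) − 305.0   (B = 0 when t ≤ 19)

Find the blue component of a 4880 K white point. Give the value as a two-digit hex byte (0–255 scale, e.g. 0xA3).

0xCA

t = 4880/100 = 48.8; the t ≤ 66 branch applies.
B = 138.5·ln(48.8 − 10) − 305.0 = 138.5·ln 38.8 − 305.0 = 138.5·3.6584 − 305.0 = 201.691.
Rounded: 202; in hex, 0xCA.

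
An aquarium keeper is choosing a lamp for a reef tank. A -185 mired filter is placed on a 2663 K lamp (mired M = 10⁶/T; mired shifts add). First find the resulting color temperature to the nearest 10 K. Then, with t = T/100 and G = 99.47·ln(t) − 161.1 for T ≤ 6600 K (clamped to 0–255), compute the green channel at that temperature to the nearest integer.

233

M_in = 10⁶/2663 = 375.52; M_out = 375.52 + (-185) = 190.52.
T_out = 10⁶/190.52 = 5248.9 K → 5250 K; t = 52.5.
G = 99.47·ln 52.5 − 161.1 = 99.47·3.9608 − 161.1 = 232.882.
Rounded: 233.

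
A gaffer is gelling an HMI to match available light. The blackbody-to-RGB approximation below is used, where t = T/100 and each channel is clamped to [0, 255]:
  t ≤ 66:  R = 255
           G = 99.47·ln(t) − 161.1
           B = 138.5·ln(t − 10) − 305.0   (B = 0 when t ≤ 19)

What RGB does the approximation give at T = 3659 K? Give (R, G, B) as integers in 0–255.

(255, 197, 149)

t = 3659/100 = 36.59; the t ≤ 66 branch applies.
R = 255 by definition for t ≤ 66.
G = 99.47·ln 36.59 − 161.1 = 99.47·3.5998 − 161.1 = 196.970.
B = 138.5·ln(36.59 − 10) − 305.0 = 138.5·ln 26.59 − 305.0 = 138.5·3.2805 − 305.0 = 149.354.
Rounded: (255, 197, 149).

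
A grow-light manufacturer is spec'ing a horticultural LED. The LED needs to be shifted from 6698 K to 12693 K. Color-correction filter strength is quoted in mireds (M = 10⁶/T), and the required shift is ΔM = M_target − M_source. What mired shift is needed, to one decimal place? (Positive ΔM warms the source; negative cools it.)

M_source = 10⁶/6698 = 149.298; M_target = 10⁶/12693 = 78.784.
ΔM = 78.784 − 149.298 = -70.515 → -70.5 mireds, a cooling shift.

-70.5 mireds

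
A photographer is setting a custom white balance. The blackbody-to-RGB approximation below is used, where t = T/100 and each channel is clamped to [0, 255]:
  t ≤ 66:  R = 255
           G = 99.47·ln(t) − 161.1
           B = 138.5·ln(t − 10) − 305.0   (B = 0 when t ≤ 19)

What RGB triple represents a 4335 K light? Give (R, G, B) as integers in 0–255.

(255, 214, 181)

t = 4335/100 = 43.35; the t ≤ 66 branch applies.
R = 255 by definition for t ≤ 66.
G = 99.47·ln 43.35 − 161.1 = 99.47·3.7693 − 161.1 = 213.833.
B = 138.5·ln(43.35 − 10) − 305.0 = 138.5·ln 33.35 − 305.0 = 138.5·3.5071 − 305.0 = 180.728.
Rounded: (255, 214, 181).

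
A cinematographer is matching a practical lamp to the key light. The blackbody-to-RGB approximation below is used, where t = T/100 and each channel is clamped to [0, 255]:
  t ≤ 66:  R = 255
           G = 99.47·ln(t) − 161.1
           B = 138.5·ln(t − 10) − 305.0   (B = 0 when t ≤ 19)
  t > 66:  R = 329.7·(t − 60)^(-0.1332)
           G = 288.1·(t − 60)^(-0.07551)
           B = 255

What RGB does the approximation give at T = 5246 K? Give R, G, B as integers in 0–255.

t = 5246/100 = 52.46; the t ≤ 66 branch applies.
R = 255 by definition for t ≤ 66.
G = 99.47·ln 52.46 − 161.1 = 99.47·3.9601 − 161.1 = 232.806.
B = 138.5·ln(52.46 − 10) − 305.0 = 138.5·ln 42.46 − 305.0 = 138.5·3.7486 − 305.0 = 214.176.
Rounded: (255, 233, 214).

R=255, G=233, B=214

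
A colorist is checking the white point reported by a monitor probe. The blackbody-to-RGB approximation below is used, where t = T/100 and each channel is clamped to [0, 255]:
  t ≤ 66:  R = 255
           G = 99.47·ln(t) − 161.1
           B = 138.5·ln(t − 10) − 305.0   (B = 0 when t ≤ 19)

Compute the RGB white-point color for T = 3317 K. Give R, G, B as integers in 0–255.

R=255, G=187, B=130

t = 3317/100 = 33.17; the t ≤ 66 branch applies.
R = 255 by definition for t ≤ 66.
G = 99.47·ln 33.17 − 161.1 = 99.47·3.5016 − 161.1 = 187.209.
B = 138.5·ln(33.17 − 10) − 305.0 = 138.5·ln 23.17 − 305.0 = 138.5·3.1429 − 305.0 = 130.286.
Rounded: (255, 187, 130).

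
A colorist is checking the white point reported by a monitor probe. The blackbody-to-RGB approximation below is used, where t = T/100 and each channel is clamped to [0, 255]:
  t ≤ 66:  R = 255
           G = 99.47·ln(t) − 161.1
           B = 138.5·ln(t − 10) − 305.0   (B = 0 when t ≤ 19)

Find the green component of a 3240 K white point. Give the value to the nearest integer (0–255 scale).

t = 3240/100 = 32.4; the t ≤ 66 branch applies.
G = 99.47·ln 32.4 − 161.1 = 99.47·3.4782 − 161.1 = 184.872.
Rounded: 185.

185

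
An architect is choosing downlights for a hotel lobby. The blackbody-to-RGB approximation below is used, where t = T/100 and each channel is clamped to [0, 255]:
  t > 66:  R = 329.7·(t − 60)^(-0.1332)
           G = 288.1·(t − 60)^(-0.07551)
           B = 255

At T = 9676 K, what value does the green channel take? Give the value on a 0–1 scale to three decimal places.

0.861

t = 9676/100 = 96.76; the t > 66 branch applies.
G = 288.1·(96.76 − 60)^(-0.07551) = 288.1·36.76^(-0.07551) = 288.1·0.76173 = 219.453.
On a 0–1 scale: 219.453/255 = 0.8606 → 0.861.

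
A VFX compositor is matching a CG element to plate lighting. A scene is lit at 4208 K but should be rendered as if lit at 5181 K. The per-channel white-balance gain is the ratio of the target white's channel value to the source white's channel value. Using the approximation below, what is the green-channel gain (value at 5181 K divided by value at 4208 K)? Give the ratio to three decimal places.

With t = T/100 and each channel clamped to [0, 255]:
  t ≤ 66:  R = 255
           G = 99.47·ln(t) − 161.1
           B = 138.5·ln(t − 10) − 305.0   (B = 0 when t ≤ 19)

At 4208 K (t = 42.08):
  G = 99.47·ln 42.08 − 161.1 = 99.47·3.7396 − 161.1 = 210.875.
At 5181 K (t = 51.81):
  G = 99.47·ln 51.81 − 161.1 = 99.47·3.9476 − 161.1 = 231.566.
Gain = 231.566 / 210.875 = 1.0981 → 1.098.

1.098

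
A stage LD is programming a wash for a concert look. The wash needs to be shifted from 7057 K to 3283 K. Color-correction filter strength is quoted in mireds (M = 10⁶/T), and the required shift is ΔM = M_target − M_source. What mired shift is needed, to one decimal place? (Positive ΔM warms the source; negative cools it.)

M_source = 10⁶/7057 = 141.703; M_target = 10⁶/3283 = 304.599.
ΔM = 304.599 − 141.703 = 162.896 → +162.9 mireds, a warming shift.

+162.9 mireds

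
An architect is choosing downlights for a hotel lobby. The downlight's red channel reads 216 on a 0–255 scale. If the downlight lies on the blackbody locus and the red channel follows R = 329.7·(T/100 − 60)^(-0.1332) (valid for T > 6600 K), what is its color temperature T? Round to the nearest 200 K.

8400 K

(t − 60)^(-0.1332) = 216/329.7 = 0.65514.
t − 60 = 0.65514^(1/-0.1332) = 0.65514^(-7.508) = 23.926, so t = 83.926.
T = 100·t = 8393 K → 8400 K to the nearest 200 K.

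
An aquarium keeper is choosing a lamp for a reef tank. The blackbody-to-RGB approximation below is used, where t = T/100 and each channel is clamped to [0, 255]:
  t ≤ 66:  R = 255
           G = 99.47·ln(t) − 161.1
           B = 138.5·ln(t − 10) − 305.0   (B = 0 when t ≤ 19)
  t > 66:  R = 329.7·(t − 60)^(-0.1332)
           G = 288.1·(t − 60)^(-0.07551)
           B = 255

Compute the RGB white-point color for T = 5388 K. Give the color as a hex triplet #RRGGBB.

#FFEBDB

t = 5388/100 = 53.88; the t ≤ 66 branch applies.
R = 255 by definition for t ≤ 66.
G = 99.47·ln 53.88 − 161.1 = 99.47·3.9868 − 161.1 = 235.463.
B = 138.5·ln(53.88 − 10) − 305.0 = 138.5·ln 43.88 − 305.0 = 138.5·3.7815 − 305.0 = 218.732.
Rounded: (255, 235, 219).
In hex: #FFEBDB.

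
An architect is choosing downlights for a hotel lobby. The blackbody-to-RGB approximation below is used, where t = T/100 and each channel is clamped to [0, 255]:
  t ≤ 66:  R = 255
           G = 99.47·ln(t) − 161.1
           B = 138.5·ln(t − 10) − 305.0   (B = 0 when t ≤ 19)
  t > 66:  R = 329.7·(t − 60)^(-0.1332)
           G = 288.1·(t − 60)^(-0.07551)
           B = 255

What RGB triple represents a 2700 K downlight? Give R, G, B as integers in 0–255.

R=255, G=167, B=87

t = 2700/100 = 27; the t ≤ 66 branch applies.
R = 255 by definition for t ≤ 66.
G = 99.47·ln 27 − 161.1 = 99.47·3.2958 − 161.1 = 166.737.
B = 138.5·ln(27 − 10) − 305.0 = 138.5·ln 17 − 305.0 = 138.5·2.8332 − 305.0 = 87.400.
Rounded: (255, 167, 87).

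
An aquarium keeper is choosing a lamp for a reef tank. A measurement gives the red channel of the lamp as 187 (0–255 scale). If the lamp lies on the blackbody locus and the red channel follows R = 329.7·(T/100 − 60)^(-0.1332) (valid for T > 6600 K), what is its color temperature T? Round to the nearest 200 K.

(t − 60)^(-0.1332) = 187/329.7 = 0.56718.
t − 60 = 0.56718^(1/-0.1332) = 0.56718^(-7.508) = 70.620, so t = 130.620.
T = 100·t = 13062 K → 13000 K to the nearest 200 K.

13000 K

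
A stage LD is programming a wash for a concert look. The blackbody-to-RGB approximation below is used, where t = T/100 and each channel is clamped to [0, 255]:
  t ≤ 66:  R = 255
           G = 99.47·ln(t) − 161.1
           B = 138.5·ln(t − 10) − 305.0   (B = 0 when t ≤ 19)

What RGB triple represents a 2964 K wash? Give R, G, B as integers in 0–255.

t = 2964/100 = 29.64; the t ≤ 66 branch applies.
R = 255 by definition for t ≤ 66.
G = 99.47·ln 29.64 − 161.1 = 99.47·3.3891 − 161.1 = 176.016.
B = 138.5·ln(29.64 − 10) − 305.0 = 138.5·ln 19.64 − 305.0 = 138.5·2.9776 − 305.0 = 107.393.
Rounded: (255, 176, 107).

R=255, G=176, B=107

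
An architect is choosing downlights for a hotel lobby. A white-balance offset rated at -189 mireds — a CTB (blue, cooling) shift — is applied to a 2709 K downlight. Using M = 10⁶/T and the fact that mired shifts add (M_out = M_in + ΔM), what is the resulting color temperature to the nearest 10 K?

M_in = 10⁶/2709 = 369.14 mireds.
M_out = 369.14 + (-189) = 180.14 mireds.
T_out = 10⁶/180.14 = 5551.2 K → 5550 K.

5550 K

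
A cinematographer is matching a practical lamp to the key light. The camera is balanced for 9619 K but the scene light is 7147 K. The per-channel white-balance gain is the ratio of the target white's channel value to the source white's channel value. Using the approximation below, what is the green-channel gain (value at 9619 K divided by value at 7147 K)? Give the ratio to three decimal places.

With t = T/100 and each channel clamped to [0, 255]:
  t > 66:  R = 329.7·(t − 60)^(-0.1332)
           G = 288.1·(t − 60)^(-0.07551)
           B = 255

At 7147 K (t = 71.47):
  G = 288.1·(71.47 − 60)^(-0.07551) = 288.1·11.47^(-0.07551) = 288.1·0.83175 = 239.627.
At 9619 K (t = 96.19):
  G = 288.1·(96.19 − 60)^(-0.07551) = 288.1·36.19^(-0.07551) = 288.1·0.76262 = 219.712.
Gain = 219.712 / 239.627 = 0.9169 → 0.917.

0.917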